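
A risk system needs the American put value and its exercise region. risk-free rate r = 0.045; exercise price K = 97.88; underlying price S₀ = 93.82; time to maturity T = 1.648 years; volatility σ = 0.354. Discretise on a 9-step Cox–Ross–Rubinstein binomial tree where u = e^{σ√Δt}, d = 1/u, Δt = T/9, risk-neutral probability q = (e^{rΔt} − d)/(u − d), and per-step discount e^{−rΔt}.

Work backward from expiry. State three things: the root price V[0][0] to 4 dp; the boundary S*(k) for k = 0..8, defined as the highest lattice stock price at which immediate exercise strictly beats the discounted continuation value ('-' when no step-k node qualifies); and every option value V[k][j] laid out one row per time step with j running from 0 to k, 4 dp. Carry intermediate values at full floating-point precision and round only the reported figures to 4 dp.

price = 16.3905
boundary = - - - 59.5569 51.1852 59.5569 69.2979 59.5569 69.2979
tree:
16.3905
22.4144 10.3830
29.7748 15.1143 5.6224
38.3231 21.3598 8.8540 2.3459
46.6948 29.1710 13.5716 4.0819 0.5744
53.8897 38.3231 20.1160 6.9734 1.1343 0.0000
60.0733 46.6948 28.5821 11.6236 2.2399 0.0000 0.0000
65.3876 53.8897 38.3231 18.7136 4.4231 0.0000 0.0000 0.0000
69.9550 60.0733 46.6948 28.5821 8.7344 0.0000 0.0000 0.0000 0.0000
73.8803 65.3876 53.8897 38.3231 17.2480 0.0000 0.0000 0.0000 0.0000 0.0000

Δt=0.18311, u=1.16356, d=0.85943, q=0.48941, disc=e^(-rΔt)=0.99179
k=9 terminal: V=max(K-S,0) → 73.8803 65.3876 53.8897 38.3231 17.2480 0.0000 0.0000 0.0000 0.0000 0.0000
k=8: j=0 S=27.9250 intr=69.9550 cont=69.1518 V=69.9550[EX]; j=1 S=37.8067 intr=60.0733 cont=59.2701 V=60.0733[EX]; j=2 S=51.1852 intr=46.6948 cont=45.8916 V=46.6948[EX]; j=3 S=69.2979 intr=28.5821 cont=27.7789 V=28.5821[EX]; j=4 S=93.8200 intr=4.0600 cont=8.7344 V=8.7344[hold]; j=5 S=127.0196 intr=0.0000 cont=0.0000 V=0.0000[hold]; j=6 S=171.9675 intr=0.0000 cont=0.0000 V=0.0000[hold]; j=7 S=232.8208 intr=0.0000 cont=0.0000 V=0.0000[hold]; j=8 S=315.2080 intr=0.0000 cont=0.0000 V=0.0000[hold]  S*(8)=69.2979
k=7: j=0 S=32.4924 intr=65.3876 cont=64.5844 V=65.3876[EX]; j=1 S=43.9903 intr=53.8897 cont=53.0865 V=53.8897[EX]; j=2 S=59.5569 intr=38.3231 cont=37.5199 V=38.3231[EX]; j=3 S=80.6320 intr=17.2480 cont=18.7136 V=18.7136[hold]; j=4 S=109.1649 intr=0.0000 cont=4.4231 V=4.4231[hold]; j=5 S=147.7946 intr=0.0000 cont=0.0000 V=0.0000[hold]; j=6 S=200.0940 intr=0.0000 cont=0.0000 V=0.0000[hold]; j=7 S=270.9003 intr=0.0000 cont=0.0000 V=0.0000[hold]  S*(7)=59.5569
k=6: j=0 S=37.8067 intr=60.0733 cont=59.2701 V=60.0733[EX]; j=1 S=51.1852 intr=46.6948 cont=45.8916 V=46.6948[EX]; j=2 S=69.2979 intr=28.5821 cont=28.4903 V=28.5821[EX]; j=3 S=93.8200 intr=4.0600 cont=11.6236 V=11.6236[hold]; j=4 S=127.0196 intr=0.0000 cont=2.2399 V=2.2399[hold]; j=5 S=171.9675 intr=0.0000 cont=0.0000 V=0.0000[hold]; j=6 S=232.8208 intr=0.0000 cont=0.0000 V=0.0000[hold]  S*(6)=69.2979
k=5: j=0 S=43.9903 intr=53.8897 cont=53.0865 V=53.8897[EX]; j=1 S=59.5569 intr=38.3231 cont=37.5199 V=38.3231[EX]; j=2 S=80.6320 intr=17.2480 cont=20.1160 V=20.1160[hold]; j=3 S=109.1649 intr=0.0000 cont=6.9734 V=6.9734[hold]; j=4 S=147.7946 intr=0.0000 cont=1.1343 V=1.1343[hold]; j=5 S=200.0940 intr=0.0000 cont=0.0000 V=0.0000[hold]  S*(5)=59.5569
k=4: j=0 S=51.1852 intr=46.6948 cont=45.8916 V=46.6948[EX]; j=1 S=69.2979 intr=28.5821 cont=29.1710 V=29.1710[hold]; j=2 S=93.8200 intr=4.0600 cont=13.5716 V=13.5716[hold]; j=3 S=127.0196 intr=0.0000 cont=4.0819 V=4.0819[hold]; j=4 S=171.9675 intr=0.0000 cont=0.5744 V=0.5744[hold]  S*(4)=51.1852
k=3: j=0 S=59.5569 intr=38.3231 cont=37.8057 V=38.3231[EX]; j=1 S=80.6320 intr=17.2480 cont=21.3598 V=21.3598[hold]; j=2 S=109.1649 intr=0.0000 cont=8.8540 V=8.8540[hold]; j=3 S=147.7946 intr=0.0000 cont=2.3459 V=2.3459[hold]  S*(3)=59.5569
k=2: j=0 S=69.2979 intr=28.5821 cont=29.7748 V=29.7748[hold]; j=1 S=93.8200 intr=4.0600 cont=15.1143 V=15.1143[hold]; j=2 S=127.0196 intr=0.0000 cont=5.6224 V=5.6224[hold]  S*(2)=-
k=1: j=0 S=80.6320 intr=17.2480 cont=22.4144 V=22.4144[hold]; j=1 S=109.1649 intr=0.0000 cont=10.3830 V=10.3830[hold]  S*(1)=-
k=0: j=0 S=93.8200 intr=4.0600 cont=16.3905 V=16.3905[hold]  S*(0)=-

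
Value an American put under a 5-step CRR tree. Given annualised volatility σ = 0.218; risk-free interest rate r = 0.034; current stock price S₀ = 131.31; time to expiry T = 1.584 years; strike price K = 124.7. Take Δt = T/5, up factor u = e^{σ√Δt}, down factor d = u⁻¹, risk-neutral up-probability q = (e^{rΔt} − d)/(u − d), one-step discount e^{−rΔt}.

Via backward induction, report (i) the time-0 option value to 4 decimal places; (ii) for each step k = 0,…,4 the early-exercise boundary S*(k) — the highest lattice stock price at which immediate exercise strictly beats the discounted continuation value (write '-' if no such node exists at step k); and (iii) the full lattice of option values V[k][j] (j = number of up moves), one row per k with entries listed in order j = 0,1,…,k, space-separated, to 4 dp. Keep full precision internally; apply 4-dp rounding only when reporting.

Δt=0.31680, u=1.13055, d=0.88453, q=0.51338, disc=e^(-rΔt)=0.98929
k=5 terminal: V=max(K-S,0) → 53.6023 33.8275 8.5526 0.0000 0.0000 0.0000
k=4: j=0 S=80.3792 intr=44.3208 cont=42.9848 V=44.3208[EX]; j=1 S=102.7356 intr=21.9644 cont=20.6285 V=21.9644[EX]; j=2 S=131.3100 intr=0.0000 cont=4.1173 V=4.1173[hold]; j=3 S=167.8320 intr=0.0000 cont=0.0000 V=0.0000[hold]; j=4 S=214.5121 intr=0.0000 cont=0.0000 V=0.0000[hold]  S*(4)=102.7356
k=3: j=0 S=90.8725 intr=33.8275 cont=32.4916 V=33.8275[EX]; j=1 S=116.1474 intr=8.5526 cont=12.6649 V=12.6649[hold]; j=2 S=148.4521 intr=0.0000 cont=1.9821 V=1.9821[hold]; j=3 S=189.7419 intr=0.0000 cont=0.0000 V=0.0000[hold]  S*(3)=90.8725
k=2: j=0 S=102.7356 intr=21.9644 cont=22.7170 V=22.7170[hold]; j=1 S=131.3100 intr=0.0000 cont=7.1036 V=7.1036[hold]; j=2 S=167.8320 intr=0.0000 cont=0.9542 V=0.9542[hold]  S*(2)=-
k=1: j=0 S=116.1474 intr=8.5526 cont=14.5439 V=14.5439[hold]; j=1 S=148.4521 intr=0.0000 cont=3.9043 V=3.9043[hold]  S*(1)=-
k=0: j=0 S=131.3100 intr=0.0000 cont=8.9844 V=8.9844[hold]  S*(0)=-

price = 8.9844
boundary = - - - 90.8725 102.7356
tree:
8.9844
14.5439 3.9043
22.7170 7.1036 0.9542
33.8275 12.6649 1.9821 0.0000
44.3208 21.9644 4.1173 0.0000 0.0000
53.6023 33.8275 8.5526 0.0000 0.0000 0.0000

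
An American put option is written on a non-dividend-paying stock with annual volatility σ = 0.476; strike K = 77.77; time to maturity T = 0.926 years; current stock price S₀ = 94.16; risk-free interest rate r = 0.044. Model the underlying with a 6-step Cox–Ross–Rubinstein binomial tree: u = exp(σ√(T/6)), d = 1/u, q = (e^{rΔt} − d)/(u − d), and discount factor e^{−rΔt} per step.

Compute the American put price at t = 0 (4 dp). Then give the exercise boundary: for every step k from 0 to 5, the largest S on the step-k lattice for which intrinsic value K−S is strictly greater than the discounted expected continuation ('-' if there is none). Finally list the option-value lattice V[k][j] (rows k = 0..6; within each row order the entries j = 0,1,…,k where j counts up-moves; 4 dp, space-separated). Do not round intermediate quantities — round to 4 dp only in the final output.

params: Δt=0.15433 u=1.20562 d=0.82945 q=0.47150 e^(-rΔt)=0.99323
t_6 payoffs: 47.1085 33.2026 12.9898 0.0000 0.0000 0.0000 0.0000
t_5: node(5,0) S=36.9663 payoff=40.8037 vs cont=40.2774 → 40.8037 [stop]  node(5,1) S=53.7316 payoff=24.0384 vs cont=23.5121 → 24.0384 [stop]  node(5,2) S=78.1006 payoff=0.0000 vs cont=6.8187 → 6.8187 [wait]  node(5,3) S=113.5216 payoff=0.0000 vs cont=0.0000 → 0.0000 [wait]  node(5,4) S=165.0072 payoff=0.0000 vs cont=0.0000 → 0.0000 [wait]  node(5,5) S=239.8431 payoff=0.0000 vs cont=0.0000 → 0.0000 [wait]  ⇒ S*(5)=53.7316
t_4: node(4,0) S=44.5674 payoff=33.2026 vs cont=32.6762 → 33.2026 [stop]  node(4,1) S=64.7802 payoff=12.9898 vs cont=15.8116 → 15.8116 [wait]  node(4,2) S=94.1600 payoff=0.0000 vs cont=3.5793 → 3.5793 [wait]  node(4,3) S=136.8645 payoff=0.0000 vs cont=0.0000 → 0.0000 [wait]  node(4,4) S=198.9368 payoff=0.0000 vs cont=0.0000 → 0.0000 [wait]  ⇒ S*(4)=44.5674
t_3: node(3,0) S=53.7316 payoff=24.0384 vs cont=24.8335 → 24.8335 [wait]  node(3,1) S=78.1006 payoff=0.0000 vs cont=9.9761 → 9.9761 [wait]  node(3,2) S=113.5216 payoff=0.0000 vs cont=1.8789 → 1.8789 [wait]  node(3,3) S=165.0072 payoff=0.0000 vs cont=0.0000 → 0.0000 [wait]  ⇒ S*(3)=-
t_2: node(2,0) S=64.7802 payoff=12.9898 vs cont=17.7076 → 17.7076 [wait]  node(2,1) S=94.1600 payoff=0.0000 vs cont=6.1166 → 6.1166 [wait]  node(2,2) S=136.8645 payoff=0.0000 vs cont=0.9863 → 0.9863 [wait]  ⇒ S*(2)=-
t_1: node(1,0) S=78.1006 payoff=0.0000 vs cont=12.1596 → 12.1596 [wait]  node(1,1) S=113.5216 payoff=0.0000 vs cont=3.6726 → 3.6726 [wait]  ⇒ S*(1)=-
t_0: node(0,0) S=94.1600 payoff=0.0000 vs cont=8.1028 → 8.1028 [wait]  ⇒ S*(0)=-

price = 8.1028
boundary = - - - - 44.5674 53.7316
tree:
8.1028
12.1596 3.6726
17.7076 6.1166 0.9863
24.8335 9.9761 1.8789 0.0000
33.2026 15.8116 3.5793 0.0000 0.0000
40.8037 24.0384 6.8187 0.0000 0.0000 0.0000
47.1085 33.2026 12.9898 0.0000 0.0000 0.0000 0.0000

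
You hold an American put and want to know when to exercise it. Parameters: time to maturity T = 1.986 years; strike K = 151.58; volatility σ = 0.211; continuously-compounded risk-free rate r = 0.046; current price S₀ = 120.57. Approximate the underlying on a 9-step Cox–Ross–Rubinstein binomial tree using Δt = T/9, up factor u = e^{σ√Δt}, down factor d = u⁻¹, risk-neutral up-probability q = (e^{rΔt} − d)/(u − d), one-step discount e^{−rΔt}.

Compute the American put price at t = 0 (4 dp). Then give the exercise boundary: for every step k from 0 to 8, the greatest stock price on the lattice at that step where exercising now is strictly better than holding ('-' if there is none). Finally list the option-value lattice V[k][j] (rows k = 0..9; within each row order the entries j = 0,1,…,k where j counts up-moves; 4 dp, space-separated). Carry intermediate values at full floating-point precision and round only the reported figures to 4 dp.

Δt=0.22067  u=1.10420  d=0.90564  q=0.52662  discount=0.98990
step 9 (expiry): payoffs max(K−S,0) = 102.1691 91.3357 78.1272 62.0228 42.3874 18.4471 0.0000 0.0000 0.0000 0.0000
step 8: (k=8,j=0): S=54.5594, (K−S)⁺=97.0206, hold=95.4898 ⇒ V=97.0206 exercise | (k=8,j=1): S=66.5215, (K−S)⁺=85.0585, hold=83.5277 ⇒ V=85.0585 exercise | (k=8,j=2): S=81.1063, (K−S)⁺=70.4737, hold=68.9429 ⇒ V=70.4737 exercise | (k=8,j=3): S=98.8887, (K−S)⁺=52.6913, hold=51.1604 ⇒ V=52.6913 exercise | (k=8,j=4): S=120.5700, (K−S)⁺=31.0100, hold=29.4791 ⇒ V=31.0100 exercise | (k=8,j=5): S=147.0049, (K−S)⁺=4.5751, hold=8.6442 ⇒ V=8.6442 continue | (k=8,j=6): S=179.2356, (K−S)⁺=0.0000, hold=0.0000 ⇒ V=0.0000 continue | (k=8,j=7): S=218.5328, (K−S)⁺=0.0000, hold=0.0000 ⇒ V=0.0000 continue | (k=8,j=8): S=266.4459, (K−S)⁺=0.0000, hold=0.0000 ⇒ V=0.0000 continue  boundary S*=120.5700
step 7: (k=7,j=0): S=60.2443, (K−S)⁺=91.3357, hold=89.8049 ⇒ V=91.3357 exercise | (k=7,j=1): S=73.4528, (K−S)⁺=78.1272, hold=76.5964 ⇒ V=78.1272 exercise | (k=7,j=2): S=89.5572, (K−S)⁺=62.0228, hold=60.4919 ⇒ V=62.0228 exercise | (k=7,j=3): S=109.1926, (K−S)⁺=42.3874, hold=40.8566 ⇒ V=42.3874 exercise | (k=7,j=4): S=133.1329, (K−S)⁺=18.4471, hold=19.0375 ⇒ V=19.0375 continue | (k=7,j=5): S=162.3222, (K−S)⁺=0.0000, hold=4.0507 ⇒ V=4.0507 continue | (k=7,j=6): S=197.9112, (K−S)⁺=0.0000, hold=0.0000 ⇒ V=0.0000 continue | (k=7,j=7): S=241.3031, (K−S)⁺=0.0000, hold=0.0000 ⇒ V=0.0000 continue  boundary S*=109.1926
step 6: (k=6,j=0): S=66.5215, (K−S)⁺=85.0585, hold=83.5277 ⇒ V=85.0585 exercise | (k=6,j=1): S=81.1063, (K−S)⁺=70.4737, hold=68.9429 ⇒ V=70.4737 exercise | (k=6,j=2): S=98.8887, (K−S)⁺=52.6913, hold=51.1604 ⇒ V=52.6913 exercise | (k=6,j=3): S=120.5700, (K−S)⁺=31.0100, hold=29.7869 ⇒ V=31.0100 exercise | (k=6,j=4): S=147.0049, (K−S)⁺=4.5751, hold=11.0325 ⇒ V=11.0325 continue | (k=6,j=5): S=179.2356, (K−S)⁺=0.0000, hold=1.8981 ⇒ V=1.8981 continue | (k=6,j=6): S=218.5328, (K−S)⁺=0.0000, hold=0.0000 ⇒ V=0.0000 continue  boundary S*=120.5700
step 5: (k=5,j=0): S=73.4528, (K−S)⁺=78.1272, hold=76.5964 ⇒ V=78.1272 exercise | (k=5,j=1): S=89.5572, (K−S)⁺=62.0228, hold=60.4919 ⇒ V=62.0228 exercise | (k=5,j=2): S=109.1926, (K−S)⁺=42.3874, hold=40.8566 ⇒ V=42.3874 exercise | (k=5,j=3): S=133.1329, (K−S)⁺=18.4471, hold=20.2825 ⇒ V=20.2825 continue | (k=5,j=4): S=162.3222, (K−S)⁺=0.0000, hold=6.1593 ⇒ V=6.1593 continue | (k=5,j=5): S=197.9112, (K−S)⁺=0.0000, hold=0.8895 ⇒ V=0.8895 continue  boundary S*=109.1926
step 4: (k=4,j=0): S=81.1063, (K−S)⁺=70.4737, hold=68.9429 ⇒ V=70.4737 exercise | (k=4,j=1): S=98.8887, (K−S)⁺=52.6913, hold=51.1604 ⇒ V=52.6913 exercise | (k=4,j=2): S=120.5700, (K−S)⁺=31.0100, hold=30.4359 ⇒ V=31.0100 exercise | (k=4,j=3): S=147.0049, (K−S)⁺=4.5751, hold=12.7152 ⇒ V=12.7152 continue | (k=4,j=4): S=179.2356, (K−S)⁺=0.0000, hold=3.3499 ⇒ V=3.3499 continue  boundary S*=120.5700
step 3: (k=3,j=0): S=89.5572, (K−S)⁺=62.0228, hold=60.4919 ⇒ V=62.0228 exercise | (k=3,j=1): S=109.1926, (K−S)⁺=42.3874, hold=40.8566 ⇒ V=42.3874 exercise | (k=3,j=2): S=133.1329, (K−S)⁺=18.4471, hold=21.1596 ⇒ V=21.1596 continue | (k=3,j=3): S=162.3222, (K−S)⁺=0.0000, hold=7.7046 ⇒ V=7.7046 continue  boundary S*=109.1926
step 2: (k=2,j=0): S=98.8887, (K−S)⁺=52.6913, hold=51.1604 ⇒ V=52.6913 exercise | (k=2,j=1): S=120.5700, (K−S)⁺=31.0100, hold=30.8932 ⇒ V=31.0100 exercise | (k=2,j=2): S=147.0049, (K−S)⁺=4.5751, hold=13.9318 ⇒ V=13.9318 continue  boundary S*=120.5700
step 1: (k=1,j=0): S=109.1926, (K−S)⁺=42.3874, hold=40.8566 ⇒ V=42.3874 exercise | (k=1,j=1): S=133.1329, (K−S)⁺=18.4471, hold=21.7939 ⇒ V=21.7939 continue  boundary S*=109.1926
step 0: (k=0,j=0): S=120.5700, (K−S)⁺=31.0100, hold=31.2238 ⇒ V=31.2238 continue  boundary S*=-

price = 31.2238
boundary = - 109.1926 120.5700 109.1926 120.5700 109.1926 120.5700 109.1926 120.5700
tree:
31.2238
42.3874 21.7939
52.6913 31.0100 13.9318
62.0228 42.3874 21.1596 7.7046
70.4737 52.6913 31.0100 12.7152 3.3499
78.1272 62.0228 42.3874 20.2825 6.1593 0.8895
85.0585 70.4737 52.6913 31.0100 11.0325 1.8981 0.0000
91.3357 78.1272 62.0228 42.3874 19.0375 4.0507 0.0000 0.0000
97.0206 85.0585 70.4737 52.6913 31.0100 8.6442 0.0000 0.0000 0.0000
102.1691 91.3357 78.1272 62.0228 42.3874 18.4471 0.0000 0.0000 0.0000 0.0000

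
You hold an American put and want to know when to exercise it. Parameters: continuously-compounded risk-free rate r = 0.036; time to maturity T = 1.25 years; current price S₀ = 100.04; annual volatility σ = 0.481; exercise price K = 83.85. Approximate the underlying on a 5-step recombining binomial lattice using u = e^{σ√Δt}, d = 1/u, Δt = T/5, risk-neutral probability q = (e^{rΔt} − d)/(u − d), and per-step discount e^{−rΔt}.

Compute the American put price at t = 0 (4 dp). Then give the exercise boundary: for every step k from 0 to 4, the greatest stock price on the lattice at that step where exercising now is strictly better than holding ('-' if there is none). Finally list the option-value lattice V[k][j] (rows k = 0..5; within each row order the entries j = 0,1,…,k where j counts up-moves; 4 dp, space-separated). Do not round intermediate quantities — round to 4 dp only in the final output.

Δt=0.25000, u=1.27188, d=0.78623, q=0.45878, disc=e^(-rΔt)=0.99104
k=5 terminal: V=max(K-S,0) → 53.7938 35.2283 5.1951 0.0000 0.0000 0.0000
k=4: j=0 S=38.2281 intr=45.6219 cont=44.8707 V=45.6219[EX]; j=1 S=61.8412 intr=22.0088 cont=21.2575 V=22.0088[EX]; j=2 S=100.0400 intr=0.0000 cont=2.7865 V=2.7865[hold]; j=3 S=161.8338 intr=0.0000 cont=0.0000 V=0.0000[hold]; j=4 S=261.7972 intr=0.0000 cont=0.0000 V=0.0000[hold]  S*(4)=61.8412
k=3: j=0 S=48.6217 intr=35.2283 cont=34.4770 V=35.2283[EX]; j=1 S=78.6549 intr=5.1951 cont=13.0718 V=13.0718[hold]; j=2 S=127.2394 intr=0.0000 cont=1.4946 V=1.4946[hold]; j=3 S=205.8340 intr=0.0000 cont=0.0000 V=0.0000[hold]  S*(3)=48.6217
k=2: j=0 S=61.8412 intr=22.0088 cont=24.8388 V=24.8388[hold]; j=1 S=100.0400 intr=0.0000 cont=7.6909 V=7.6909[hold]; j=2 S=161.8338 intr=0.0000 cont=0.8017 V=0.8017[hold]  S*(2)=-
k=1: j=0 S=78.6549 intr=5.1951 cont=16.8197 V=16.8197[hold]; j=1 S=127.2394 intr=0.0000 cont=4.4897 V=4.4897[hold]  S*(1)=-
k=0: j=0 S=100.0400 intr=0.0000 cont=11.0629 V=11.0629[hold]  S*(0)=-

price = 11.0629
boundary = - - - 48.6217 61.8412
tree:
11.0629
16.8197 4.4897
24.8388 7.6909 0.8017
35.2283 13.0718 1.4946 0.0000
45.6219 22.0088 2.7865 0.0000 0.0000
53.7938 35.2283 5.1951 0.0000 0.0000 0.0000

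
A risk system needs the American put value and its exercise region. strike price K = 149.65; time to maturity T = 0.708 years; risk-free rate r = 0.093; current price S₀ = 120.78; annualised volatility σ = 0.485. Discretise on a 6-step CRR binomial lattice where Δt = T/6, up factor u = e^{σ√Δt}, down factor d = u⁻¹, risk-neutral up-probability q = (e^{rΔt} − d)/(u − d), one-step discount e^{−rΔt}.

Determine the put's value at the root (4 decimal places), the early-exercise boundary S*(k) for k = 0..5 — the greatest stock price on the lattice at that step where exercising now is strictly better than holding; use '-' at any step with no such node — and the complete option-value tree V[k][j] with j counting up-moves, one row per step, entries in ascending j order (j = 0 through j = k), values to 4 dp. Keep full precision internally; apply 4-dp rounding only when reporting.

Δt=0.11800, u=1.18129, d=0.84654, q=0.49141, disc=e^(-rΔt)=0.98909
k=6 terminal: V=max(K-S,0) → 105.2005 87.6237 63.0963 28.8700 0.0000 0.0000 0.0000
k=5: j=0 S=52.5075 intr=97.1425 cont=95.5092 V=97.1425[EX]; j=1 S=73.2708 intr=76.3792 cont=74.7459 V=76.3792[EX]; j=2 S=102.2446 intr=47.4054 cont=45.7721 V=47.4054[EX]; j=3 S=142.6756 intr=6.9744 cont=14.5228 V=14.5228[hold]; j=4 S=199.0945 intr=0.0000 cont=0.0000 V=0.0000[hold]; j=5 S=277.8234 intr=0.0000 cont=0.0000 V=0.0000[hold]  S*(5)=102.2446
k=4: j=0 S=62.0263 intr=87.6237 cont=85.9904 V=87.6237[EX]; j=1 S=86.5537 intr=63.0963 cont=61.4630 V=63.0963[EX]; j=2 S=120.7800 intr=28.8700 cont=30.9056 V=30.9056[hold]; j=3 S=168.5406 intr=0.0000 cont=7.3056 V=7.3056[hold]; j=4 S=235.1874 intr=0.0000 cont=0.0000 V=0.0000[hold]  S*(4)=86.5537
k=3: j=0 S=73.2708 intr=76.3792 cont=74.7459 V=76.3792[EX]; j=1 S=102.2446 intr=47.4054 cont=46.7615 V=47.4054[EX]; j=2 S=142.6756 intr=6.9744 cont=19.0976 V=19.0976[hold]; j=3 S=199.0945 intr=0.0000 cont=3.6750 V=3.6750[hold]  S*(3)=102.2446
k=2: j=0 S=86.5537 intr=63.0963 cont=61.4630 V=63.0963[EX]; j=1 S=120.7800 intr=28.8700 cont=33.1292 V=33.1292[hold]; j=2 S=168.5406 intr=0.0000 cont=11.3931 V=11.3931[hold]  S*(2)=86.5537
k=1: j=0 S=102.2446 intr=47.4054 cont=47.8423 V=47.8423[hold]; j=1 S=142.6756 intr=6.9744 cont=22.2029 V=22.2029[hold]  S*(1)=-
k=0: j=0 S=120.7800 intr=28.8700 cont=34.8582 V=34.8582[hold]  S*(0)=-

price = 34.8582
boundary = - - 86.5537 102.2446 86.5537 102.2446
tree:
34.8582
47.8423 22.2029
63.0963 33.1292 11.3931
76.3792 47.4054 19.0976 3.6750
87.6237 63.0963 30.9056 7.3056 0.0000
97.1425 76.3792 47.4054 14.5228 0.0000 0.0000
105.2005 87.6237 63.0963 28.8700 0.0000 0.0000 0.0000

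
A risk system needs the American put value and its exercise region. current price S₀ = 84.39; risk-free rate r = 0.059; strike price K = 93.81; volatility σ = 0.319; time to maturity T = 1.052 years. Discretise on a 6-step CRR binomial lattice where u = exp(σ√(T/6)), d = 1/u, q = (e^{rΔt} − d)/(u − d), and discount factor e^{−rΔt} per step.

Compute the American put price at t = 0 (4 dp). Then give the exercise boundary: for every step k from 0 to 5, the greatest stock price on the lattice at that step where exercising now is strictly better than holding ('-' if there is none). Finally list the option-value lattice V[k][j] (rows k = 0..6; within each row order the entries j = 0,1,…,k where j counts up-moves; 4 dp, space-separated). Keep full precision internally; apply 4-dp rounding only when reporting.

price = 14.5969
boundary = - - 64.6055 56.5274 64.6055 73.8381
tree:
14.5969
21.0362 8.5972
29.2045 13.4774 3.9993
37.2826 20.3380 7.0423 1.1045
44.3506 29.2045 12.0817 2.2566 0.0000
50.5349 37.2826 19.9719 4.6106 0.0000 0.0000
55.9459 44.3506 29.2045 9.4200 0.0000 0.0000 0.0000

Δt=0.17533, u=1.14291, d=0.87496, q=0.50546, disc=e^(-rΔt)=0.98971
k=6 terminal: V=max(K-S,0) → 55.9459 44.3506 29.2045 9.4200 0.0000 0.0000 0.0000
k=5: j=0 S=43.2751 intr=50.5349 cont=49.5695 V=50.5349[EX]; j=1 S=56.5274 intr=37.2826 cont=36.3171 V=37.2826[EX]; j=2 S=73.8381 intr=19.9719 cont=19.0065 V=19.9719[EX]; j=3 S=96.4499 intr=0.0000 cont=4.6106 V=4.6106[hold]; j=4 S=125.9861 intr=0.0000 cont=0.0000 V=0.0000[hold]; j=5 S=164.5674 intr=0.0000 cont=0.0000 V=0.0000[hold]  S*(5)=73.8381
k=4: j=0 S=49.4594 intr=44.3506 cont=43.3852 V=44.3506[EX]; j=1 S=64.6055 intr=29.2045 cont=28.2390 V=29.2045[EX]; j=2 S=84.3900 intr=9.4200 cont=12.0817 V=12.0817[hold]; j=3 S=110.2331 intr=0.0000 cont=2.2566 V=2.2566[hold]; j=4 S=143.9903 intr=0.0000 cont=0.0000 V=0.0000[hold]  S*(4)=64.6055
k=3: j=0 S=56.5274 intr=37.2826 cont=36.3171 V=37.2826[EX]; j=1 S=73.8381 intr=19.9719 cont=20.3380 V=20.3380[hold]; j=2 S=96.4499 intr=0.0000 cont=7.0423 V=7.0423[hold]; j=3 S=125.9861 intr=0.0000 cont=1.1045 V=1.1045[hold]  S*(3)=56.5274
k=2: j=0 S=64.6055 intr=29.2045 cont=28.4222 V=29.2045[EX]; j=1 S=84.3900 intr=9.4200 cont=13.4774 V=13.4774[hold]; j=2 S=110.2331 intr=0.0000 cont=3.9993 V=3.9993[hold]  S*(2)=64.6055
k=1: j=0 S=73.8381 intr=19.9719 cont=21.0362 V=21.0362[hold]; j=1 S=96.4499 intr=0.0000 cont=8.5972 V=8.5972[hold]  S*(1)=-
k=0: j=0 S=84.3900 intr=9.4200 cont=14.5969 V=14.5969[hold]  S*(0)=-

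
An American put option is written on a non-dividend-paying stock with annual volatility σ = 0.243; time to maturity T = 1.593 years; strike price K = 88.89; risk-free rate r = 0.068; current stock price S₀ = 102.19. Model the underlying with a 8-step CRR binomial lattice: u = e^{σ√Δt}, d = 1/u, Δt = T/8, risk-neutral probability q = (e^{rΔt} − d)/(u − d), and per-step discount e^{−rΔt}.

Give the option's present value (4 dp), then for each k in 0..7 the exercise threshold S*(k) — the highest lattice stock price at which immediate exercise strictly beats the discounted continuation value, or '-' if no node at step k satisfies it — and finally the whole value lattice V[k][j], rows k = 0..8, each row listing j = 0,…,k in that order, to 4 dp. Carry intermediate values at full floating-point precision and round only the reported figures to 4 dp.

Δt=0.19912  u=1.11453  d=0.89724  q=0.53566  discount=0.98655
step 8 (expiry): payoffs max(K−S,0) = 45.9693 35.5746 22.6626 6.6235 0.0000 0.0000 0.0000 0.0000 0.0000
step 7: (k=7,j=0): S=47.8365, (K−S)⁺=41.0535, hold=39.8580 ⇒ V=41.0535 exercise | (k=7,j=1): S=59.4217, (K−S)⁺=29.4683, hold=28.2728 ⇒ V=29.4683 exercise | (k=7,j=2): S=73.8126, (K−S)⁺=15.0774, hold=13.8819 ⇒ V=15.0774 exercise | (k=7,j=3): S=91.6887, (K−S)⁺=0.0000, hold=3.0342 ⇒ V=3.0342 continue | (k=7,j=4): S=113.8941, (K−S)⁺=0.0000, hold=0.0000 ⇒ V=0.0000 continue | (k=7,j=5): S=141.4772, (K−S)⁺=0.0000, hold=0.0000 ⇒ V=0.0000 continue | (k=7,j=6): S=175.7405, (K−S)⁺=0.0000, hold=0.0000 ⇒ V=0.0000 continue | (k=7,j=7): S=218.3017, (K−S)⁺=0.0000, hold=0.0000 ⇒ V=0.0000 continue  boundary S*=73.8126
step 6: (k=6,j=0): S=53.3154, (K−S)⁺=35.5746, hold=34.3791 ⇒ V=35.5746 exercise | (k=6,j=1): S=66.2274, (K−S)⁺=22.6626, hold=21.4671 ⇒ V=22.6626 exercise | (k=6,j=2): S=82.2665, (K−S)⁺=6.6235, hold=8.5104 ⇒ V=8.5104 continue | (k=6,j=3): S=102.1900, (K−S)⁺=0.0000, hold=1.3900 ⇒ V=1.3900 continue | (k=6,j=4): S=126.9386, (K−S)⁺=0.0000, hold=0.0000 ⇒ V=0.0000 continue | (k=6,j=5): S=157.6809, (K−S)⁺=0.0000, hold=0.0000 ⇒ V=0.0000 continue | (k=6,j=6): S=195.8685, (K−S)⁺=0.0000, hold=0.0000 ⇒ V=0.0000 continue  boundary S*=66.2274
step 5: (k=5,j=0): S=59.4217, (K−S)⁺=29.4683, hold=28.2728 ⇒ V=29.4683 exercise | (k=5,j=1): S=73.8126, (K−S)⁺=15.0774, hold=14.8791 ⇒ V=15.0774 exercise | (k=5,j=2): S=91.6887, (K−S)⁺=0.0000, hold=4.6331 ⇒ V=4.6331 continue | (k=5,j=3): S=113.8941, (K−S)⁺=0.0000, hold=0.6367 ⇒ V=0.6367 continue | (k=5,j=4): S=141.4772, (K−S)⁺=0.0000, hold=0.0000 ⇒ V=0.0000 continue | (k=5,j=5): S=175.7405, (K−S)⁺=0.0000, hold=0.0000 ⇒ V=0.0000 continue  boundary S*=73.8126
step 4: (k=4,j=0): S=66.2274, (K−S)⁺=22.6626, hold=21.4671 ⇒ V=22.6626 exercise | (k=4,j=1): S=82.2665, (K−S)⁺=6.6235, hold=9.3554 ⇒ V=9.3554 continue | (k=4,j=2): S=102.1900, (K−S)⁺=0.0000, hold=2.4589 ⇒ V=2.4589 continue | (k=4,j=3): S=126.9386, (K−S)⁺=0.0000, hold=0.2917 ⇒ V=0.2917 continue | (k=4,j=4): S=157.6809, (K−S)⁺=0.0000, hold=0.0000 ⇒ V=0.0000 continue  boundary S*=66.2274
step 3: (k=3,j=0): S=73.8126, (K−S)⁺=15.0774, hold=15.3256 ⇒ V=15.3256 continue | (k=3,j=1): S=91.6887, (K−S)⁺=0.0000, hold=5.5851 ⇒ V=5.5851 continue | (k=3,j=2): S=113.8941, (K−S)⁺=0.0000, hold=1.2806 ⇒ V=1.2806 continue | (k=3,j=3): S=141.4772, (K−S)⁺=0.0000, hold=0.1336 ⇒ V=0.1336 continue  boundary S*=-
step 2: (k=2,j=0): S=82.2665, (K−S)⁺=6.6235, hold=9.9721 ⇒ V=9.9721 continue | (k=2,j=1): S=102.1900, (K−S)⁺=0.0000, hold=3.2353 ⇒ V=3.2353 continue | (k=2,j=2): S=126.9386, (K−S)⁺=0.0000, hold=0.6572 ⇒ V=0.6572 continue  boundary S*=-
step 1: (k=1,j=0): S=91.6887, (K−S)⁺=0.0000, hold=6.2779 ⇒ V=6.2779 continue | (k=1,j=1): S=113.8941, (K−S)⁺=0.0000, hold=1.8294 ⇒ V=1.8294 continue  boundary S*=-
step 0: (k=0,j=0): S=102.1900, (K−S)⁺=0.0000, hold=3.8426 ⇒ V=3.8426 continue  boundary S*=-

price = 3.8426
boundary = - - - - 66.2274 73.8126 66.2274 73.8126
tree:
3.8426
6.2779 1.8294
9.9721 3.2353 0.6572
15.3256 5.5851 1.2806 0.1336
22.6626 9.3554 2.4589 0.2917 0.0000
29.4683 15.0774 4.6331 0.6367 0.0000 0.0000
35.5746 22.6626 8.5104 1.3900 0.0000 0.0000 0.0000
41.0535 29.4683 15.0774 3.0342 0.0000 0.0000 0.0000 0.0000
45.9693 35.5746 22.6626 6.6235 0.0000 0.0000 0.0000 0.0000 0.0000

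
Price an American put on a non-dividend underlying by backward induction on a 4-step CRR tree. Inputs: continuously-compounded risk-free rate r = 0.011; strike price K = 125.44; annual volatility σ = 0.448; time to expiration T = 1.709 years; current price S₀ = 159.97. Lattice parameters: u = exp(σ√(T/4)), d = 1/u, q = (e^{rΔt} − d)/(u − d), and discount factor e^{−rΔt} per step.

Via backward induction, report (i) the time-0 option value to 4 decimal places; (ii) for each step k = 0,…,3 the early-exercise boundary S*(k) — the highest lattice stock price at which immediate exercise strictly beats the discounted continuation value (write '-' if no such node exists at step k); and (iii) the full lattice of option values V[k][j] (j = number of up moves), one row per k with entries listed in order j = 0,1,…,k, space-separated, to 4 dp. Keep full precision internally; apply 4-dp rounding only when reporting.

price = 18.8738
boundary = - - - 66.4526
tree:
18.8738
28.5972 6.4613
42.0160 11.4947 0.0000
58.9874 20.4491 0.0000 0.0000
75.8566 36.3790 0.0000 0.0000 0.0000

params: Δt=0.42725 u=1.34022 d=0.74615 q=0.43524 e^(-rΔt)=0.99531
t_4 payoffs: 75.8566 36.3790 0.0000 0.0000 0.0000
t_3: node(3,0) S=66.4526 payoff=58.9874 vs cont=58.3992 → 58.9874 [stop]  node(3,1) S=119.3612 payoff=6.0788 vs cont=20.4491 → 20.4491 [wait]  node(3,2) S=214.3947 payoff=0.0000 vs cont=0.0000 → 0.0000 [wait]  node(3,3) S=385.0924 payoff=0.0000 vs cont=0.0000 → 0.0000 [wait]  ⇒ S*(3)=66.4526
t_2: node(2,0) S=89.0610 payoff=36.3790 vs cont=42.0160 → 42.0160 [wait]  node(2,1) S=159.9700 payoff=0.0000 vs cont=11.4947 → 11.4947 [wait]  node(2,2) S=287.3356 payoff=0.0000 vs cont=0.0000 → 0.0000 [wait]  ⇒ S*(2)=-
t_1: node(1,0) S=119.3612 payoff=6.0788 vs cont=28.5972 → 28.5972 [wait]  node(1,1) S=214.3947 payoff=0.0000 vs cont=6.4613 → 6.4613 [wait]  ⇒ S*(1)=-
t_0: node(0,0) S=159.9700 payoff=0.0000 vs cont=18.8738 → 18.8738 [wait]  ⇒ S*(0)=-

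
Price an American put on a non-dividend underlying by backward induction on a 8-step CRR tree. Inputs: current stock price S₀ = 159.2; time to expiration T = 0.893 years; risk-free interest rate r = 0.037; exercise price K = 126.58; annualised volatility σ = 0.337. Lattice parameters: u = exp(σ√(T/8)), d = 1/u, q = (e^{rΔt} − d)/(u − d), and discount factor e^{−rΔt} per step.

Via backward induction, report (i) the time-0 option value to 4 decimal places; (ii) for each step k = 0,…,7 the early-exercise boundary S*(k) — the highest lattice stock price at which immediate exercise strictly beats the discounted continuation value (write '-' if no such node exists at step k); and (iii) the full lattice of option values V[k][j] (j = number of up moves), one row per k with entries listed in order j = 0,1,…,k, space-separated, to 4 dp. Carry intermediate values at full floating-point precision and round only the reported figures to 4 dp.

price = 4.8470
boundary = - - - - - 90.6673 101.4727 113.5659
tree:
4.8470
7.7030 1.9180
11.9457 3.3560 0.4389
17.9727 5.7792 0.8645 0.0000
26.0296 9.7461 1.7029 0.0000 0.0000
35.9127 15.9719 3.3542 0.0000 0.0000 0.0000
45.5674 25.1073 6.6070 0.0000 0.0000 0.0000 0.0000
54.1941 35.9127 13.0141 0.0000 0.0000 0.0000 0.0000 0.0000
61.9021 45.5674 25.1073 0.0000 0.0000 0.0000 0.0000 0.0000 0.0000

Δt=0.11163  u=1.11918  d=0.89351  q=0.49022  discount=0.99588
step 8 (expiry): payoffs max(K−S,0) = 61.9021 45.5674 25.1073 0.0000 0.0000 0.0000 0.0000 0.0000 0.0000
step 7: (k=7,j=0): S=72.3859, (K−S)⁺=54.1941, hold=53.6724 ⇒ V=54.1941 exercise | (k=7,j=1): S=90.6673, (K−S)⁺=35.9127, hold=35.3909 ⇒ V=35.9127 exercise | (k=7,j=2): S=113.5659, (K−S)⁺=13.0141, hold=12.7464 ⇒ V=13.0141 exercise | (k=7,j=3): S=142.2475, (K−S)⁺=0.0000, hold=0.0000 ⇒ V=0.0000 continue | (k=7,j=4): S=178.1728, (K−S)⁺=0.0000, hold=0.0000 ⇒ V=0.0000 continue | (k=7,j=5): S=223.1713, (K−S)⁺=0.0000, hold=0.0000 ⇒ V=0.0000 continue | (k=7,j=6): S=279.5344, (K−S)⁺=0.0000, hold=0.0000 ⇒ V=0.0000 continue | (k=7,j=7): S=350.1322, (K−S)⁺=0.0000, hold=0.0000 ⇒ V=0.0000 continue  boundary S*=113.5659
step 6: (k=6,j=0): S=81.0126, (K−S)⁺=45.5674, hold=45.0457 ⇒ V=45.5674 exercise | (k=6,j=1): S=101.4727, (K−S)⁺=25.1073, hold=24.5856 ⇒ V=25.1073 exercise | (k=6,j=2): S=127.1002, (K−S)⁺=0.0000, hold=6.6070 ⇒ V=6.6070 continue | (k=6,j=3): S=159.2000, (K−S)⁺=0.0000, hold=0.0000 ⇒ V=0.0000 continue | (k=6,j=4): S=199.4068, (K−S)⁺=0.0000, hold=0.0000 ⇒ V=0.0000 continue | (k=6,j=5): S=249.7680, (K−S)⁺=0.0000, hold=0.0000 ⇒ V=0.0000 continue | (k=6,j=6): S=312.8482, (K−S)⁺=0.0000, hold=0.0000 ⇒ V=0.0000 continue  boundary S*=101.4727
step 5: (k=5,j=0): S=90.6673, (K−S)⁺=35.9127, hold=35.3909 ⇒ V=35.9127 exercise | (k=5,j=1): S=113.5659, (K−S)⁺=13.0141, hold=15.9719 ⇒ V=15.9719 continue | (k=5,j=2): S=142.2475, (K−S)⁺=0.0000, hold=3.3542 ⇒ V=3.3542 continue | (k=5,j=3): S=178.1728, (K−S)⁺=0.0000, hold=0.0000 ⇒ V=0.0000 continue | (k=5,j=4): S=223.1713, (K−S)⁺=0.0000, hold=0.0000 ⇒ V=0.0000 continue | (k=5,j=5): S=279.5344, (K−S)⁺=0.0000, hold=0.0000 ⇒ V=0.0000 continue  boundary S*=90.6673
step 4: (k=4,j=0): S=101.4727, (K−S)⁺=25.1073, hold=26.0296 ⇒ V=26.0296 continue | (k=4,j=1): S=127.1002, (K−S)⁺=0.0000, hold=9.7461 ⇒ V=9.7461 continue | (k=4,j=2): S=159.2000, (K−S)⁺=0.0000, hold=1.7029 ⇒ V=1.7029 continue | (k=4,j=3): S=199.4068, (K−S)⁺=0.0000, hold=0.0000 ⇒ V=0.0000 continue | (k=4,j=4): S=249.7680, (K−S)⁺=0.0000, hold=0.0000 ⇒ V=0.0000 continue  boundary S*=-
step 3: (k=3,j=0): S=113.5659, (K−S)⁺=13.0141, hold=17.9727 ⇒ V=17.9727 continue | (k=3,j=1): S=142.2475, (K−S)⁺=0.0000, hold=5.7792 ⇒ V=5.7792 continue | (k=3,j=2): S=178.1728, (K−S)⁺=0.0000, hold=0.8645 ⇒ V=0.8645 continue | (k=3,j=3): S=223.1713, (K−S)⁺=0.0000, hold=0.0000 ⇒ V=0.0000 continue  boundary S*=-
step 2: (k=2,j=0): S=127.1002, (K−S)⁺=0.0000, hold=11.9457 ⇒ V=11.9457 continue | (k=2,j=1): S=159.2000, (K−S)⁺=0.0000, hold=3.3560 ⇒ V=3.3560 continue | (k=2,j=2): S=199.4068, (K−S)⁺=0.0000, hold=0.4389 ⇒ V=0.4389 continue  boundary S*=-
step 1: (k=1,j=0): S=142.2475, (K−S)⁺=0.0000, hold=7.7030 ⇒ V=7.7030 continue | (k=1,j=1): S=178.1728, (K−S)⁺=0.0000, hold=1.9180 ⇒ V=1.9180 continue  boundary S*=-
step 0: (k=0,j=0): S=159.2000, (K−S)⁺=0.0000, hold=4.8470 ⇒ V=4.8470 continue  boundary S*=-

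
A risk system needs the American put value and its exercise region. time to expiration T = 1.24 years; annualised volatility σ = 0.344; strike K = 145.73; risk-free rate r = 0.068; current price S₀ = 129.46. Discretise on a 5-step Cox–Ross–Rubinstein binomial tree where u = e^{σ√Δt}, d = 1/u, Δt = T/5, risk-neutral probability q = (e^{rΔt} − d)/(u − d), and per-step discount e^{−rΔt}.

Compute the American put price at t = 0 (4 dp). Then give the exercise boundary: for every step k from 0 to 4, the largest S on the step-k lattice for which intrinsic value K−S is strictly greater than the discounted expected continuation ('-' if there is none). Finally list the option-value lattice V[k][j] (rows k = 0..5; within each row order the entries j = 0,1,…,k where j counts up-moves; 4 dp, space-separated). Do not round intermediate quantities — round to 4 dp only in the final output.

price = 24.3734
boundary = - - 91.9046 109.0778 91.9046
tree:
24.3734
37.1077 12.7927
53.8254 22.0758 4.1834
68.2949 36.6522 8.6243 0.0000
80.4863 53.8254 17.7792 0.0000 0.0000
90.7583 68.2949 36.6522 0.0000 0.0000 0.0000

Δt=0.24800  u=1.18686  d=0.84256  q=0.50667  discount=0.98328
step 5 (expiry): payoffs max(K−S,0) = 90.7583 68.2949 36.6522 0.0000 0.0000 0.0000
step 4: (k=4,j=0): S=65.2437, (K−S)⁺=80.4863, hold=78.0493 ⇒ V=80.4863 exercise | (k=4,j=1): S=91.9046, (K−S)⁺=53.8254, hold=51.3884 ⇒ V=53.8254 exercise | (k=4,j=2): S=129.4600, (K−S)⁺=16.2700, hold=17.7792 ⇒ V=17.7792 continue | (k=4,j=3): S=182.3619, (K−S)⁺=0.0000, hold=0.0000 ⇒ V=0.0000 continue | (k=4,j=4): S=256.8814, (K−S)⁺=0.0000, hold=0.0000 ⇒ V=0.0000 continue  boundary S*=91.9046
step 3: (k=3,j=0): S=77.4351, (K−S)⁺=68.2949, hold=65.8579 ⇒ V=68.2949 exercise | (k=3,j=1): S=109.0778, (K−S)⁺=36.6522, hold=34.9671 ⇒ V=36.6522 exercise | (k=3,j=2): S=153.6508, (K−S)⁺=0.0000, hold=8.6243 ⇒ V=8.6243 continue | (k=3,j=3): S=216.4379, (K−S)⁺=0.0000, hold=0.0000 ⇒ V=0.0000 continue  boundary S*=109.0778
step 2: (k=2,j=0): S=91.9046, (K−S)⁺=53.8254, hold=51.3884 ⇒ V=53.8254 exercise | (k=2,j=1): S=129.4600, (K−S)⁺=16.2700, hold=22.0758 ⇒ V=22.0758 continue | (k=2,j=2): S=182.3619, (K−S)⁺=0.0000, hold=4.1834 ⇒ V=4.1834 continue  boundary S*=91.9046
step 1: (k=1,j=0): S=109.0778, (K−S)⁺=36.6522, hold=37.1077 ⇒ V=37.1077 continue | (k=1,j=1): S=153.6508, (K−S)⁺=0.0000, hold=12.7927 ⇒ V=12.7927 continue  boundary S*=-
step 0: (k=0,j=0): S=129.4600, (K−S)⁺=16.2700, hold=24.3734 ⇒ V=24.3734 continue  boundary S*=-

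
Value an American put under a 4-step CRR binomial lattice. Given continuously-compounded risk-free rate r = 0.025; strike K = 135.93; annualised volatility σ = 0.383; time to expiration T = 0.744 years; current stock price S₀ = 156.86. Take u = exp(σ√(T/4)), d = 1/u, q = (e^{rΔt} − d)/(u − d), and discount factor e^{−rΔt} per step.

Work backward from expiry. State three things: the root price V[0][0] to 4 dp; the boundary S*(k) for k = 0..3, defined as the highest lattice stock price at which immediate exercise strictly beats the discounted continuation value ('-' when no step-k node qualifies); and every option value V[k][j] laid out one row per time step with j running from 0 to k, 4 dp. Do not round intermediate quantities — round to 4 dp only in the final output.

Δt=0.18600, u=1.17960, d=0.84774, q=0.47284, disc=e^(-rΔt)=0.99536
k=4 terminal: V=max(K-S,0) → 54.9148 23.2000 0.0000 0.0000 0.0000
k=3: j=0 S=95.5659 intr=40.3641 cont=39.7335 V=40.3641[EX]; j=1 S=132.9768 intr=2.9532 cont=12.1733 V=12.1733[hold]; j=2 S=185.0328 intr=0.0000 cont=0.0000 V=0.0000[hold]; j=3 S=257.4669 intr=0.0000 cont=0.0000 V=0.0000[hold]  S*(3)=95.5659
k=2: j=0 S=112.7300 intr=23.2000 cont=26.9088 V=26.9088[hold]; j=1 S=156.8600 intr=0.0000 cont=6.3875 V=6.3875[hold]; j=2 S=218.2655 intr=0.0000 cont=0.0000 V=0.0000[hold]  S*(2)=-
k=1: j=0 S=132.9768 intr=2.9532 cont=17.1256 V=17.1256[hold]; j=1 S=185.0328 intr=0.0000 cont=3.3516 V=3.3516[hold]  S*(1)=-
k=0: j=0 S=156.8600 intr=0.0000 cont=10.5634 V=10.5634[hold]  S*(0)=-

price = 10.5634
boundary = - - - 95.5659
tree:
10.5634
17.1256 3.3516
26.9088 6.3875 0.0000
40.3641 12.1733 0.0000 0.0000
54.9148 23.2000 0.0000 0.0000 0.0000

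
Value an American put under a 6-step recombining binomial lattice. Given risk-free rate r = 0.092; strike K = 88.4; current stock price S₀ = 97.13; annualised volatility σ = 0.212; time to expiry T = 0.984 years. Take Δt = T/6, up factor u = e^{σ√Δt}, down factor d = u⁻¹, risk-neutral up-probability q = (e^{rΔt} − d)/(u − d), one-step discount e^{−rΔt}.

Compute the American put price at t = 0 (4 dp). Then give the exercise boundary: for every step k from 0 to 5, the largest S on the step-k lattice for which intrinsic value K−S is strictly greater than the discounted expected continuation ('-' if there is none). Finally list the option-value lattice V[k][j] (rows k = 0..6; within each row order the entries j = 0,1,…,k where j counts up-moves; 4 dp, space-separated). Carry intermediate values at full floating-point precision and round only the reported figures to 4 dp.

Δt=0.16400, u=1.08965, d=0.91773, q=0.56698, disc=e^(-rΔt)=0.98503
k=6 terminal: V=max(K-S,0) → 30.3718 19.5014 6.5946 0.0000 0.0000 0.0000 0.0000
k=5: j=0 S=63.2303 intr=25.1697 cont=23.8460 V=25.1697[EX]; j=1 S=75.0752 intr=13.3248 cont=12.0011 V=13.3248[EX]; j=2 S=89.1390 intr=0.0000 cont=2.8128 V=2.8128[hold]; j=3 S=105.8374 intr=0.0000 cont=0.0000 V=0.0000[hold]; j=4 S=125.6639 intr=0.0000 cont=0.0000 V=0.0000[hold]; j=5 S=149.2045 intr=0.0000 cont=0.0000 V=0.0000[hold]  S*(5)=75.0752
k=4: j=0 S=68.8986 intr=19.5014 cont=18.1776 V=19.5014[EX]; j=1 S=81.8054 intr=6.5946 cont=7.2545 V=7.2545[hold]; j=2 S=97.1300 intr=0.0000 cont=1.1998 V=1.1998[hold]; j=3 S=115.3253 intr=0.0000 cont=0.0000 V=0.0000[hold]; j=4 S=136.9292 intr=0.0000 cont=0.0000 V=0.0000[hold]  S*(4)=68.8986
k=3: j=0 S=75.0752 intr=13.3248 cont=12.3696 V=13.3248[EX]; j=1 S=89.1390 intr=0.0000 cont=3.7644 V=3.7644[hold]; j=2 S=105.8374 intr=0.0000 cont=0.5118 V=0.5118[hold]; j=3 S=125.6639 intr=0.0000 cont=0.0000 V=0.0000[hold]  S*(3)=75.0752
k=2: j=0 S=81.8054 intr=6.5946 cont=7.7859 V=7.7859[hold]; j=1 S=97.1300 intr=0.0000 cont=1.8915 V=1.8915[hold]; j=2 S=115.3253 intr=0.0000 cont=0.2183 V=0.2183[hold]  S*(2)=-
k=1: j=0 S=89.1390 intr=0.0000 cont=4.3773 V=4.3773[hold]; j=1 S=105.8374 intr=0.0000 cont=0.9287 V=0.9287[hold]  S*(1)=-
k=0: j=0 S=97.1300 intr=0.0000 cont=2.3858 V=2.3858[hold]  S*(0)=-

price = 2.3858
boundary = - - - 75.0752 68.8986 75.0752
tree:
2.3858
4.3773 0.9287
7.7859 1.8915 0.2183
13.3248 3.7644 0.5118 0.0000
19.5014 7.2545 1.1998 0.0000 0.0000
25.1697 13.3248 2.8128 0.0000 0.0000 0.0000
30.3718 19.5014 6.5946 0.0000 0.0000 0.0000 0.0000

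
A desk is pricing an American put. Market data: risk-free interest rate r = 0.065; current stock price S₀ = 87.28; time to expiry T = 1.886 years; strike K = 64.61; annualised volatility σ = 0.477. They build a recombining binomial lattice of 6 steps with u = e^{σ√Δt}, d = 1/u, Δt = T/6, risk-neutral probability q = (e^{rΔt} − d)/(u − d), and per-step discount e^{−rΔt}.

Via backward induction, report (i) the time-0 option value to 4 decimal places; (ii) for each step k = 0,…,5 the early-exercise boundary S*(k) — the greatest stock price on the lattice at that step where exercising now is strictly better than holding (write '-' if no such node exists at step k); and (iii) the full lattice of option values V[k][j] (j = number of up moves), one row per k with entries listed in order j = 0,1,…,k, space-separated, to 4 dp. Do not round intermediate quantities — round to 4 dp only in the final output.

Δt=0.31433, u=1.30660, d=0.76534, q=0.47167, disc=e^(-rΔt)=0.97978
k=6 terminal: V=max(K-S,0) → 47.0692 34.6641 13.4858 0.0000 0.0000 0.0000 0.0000
k=5: j=0 S=22.9189 intr=41.6911 cont=40.3844 V=41.6911[EX]; j=1 S=39.1275 intr=25.4825 cont=24.1758 V=25.4825[EX]; j=2 S=66.7991 intr=0.0000 cont=6.9808 V=6.9808[hold]; j=3 S=114.0405 intr=0.0000 cont=0.0000 V=0.0000[hold]; j=4 S=194.6918 intr=0.0000 cont=0.0000 V=0.0000[hold]; j=5 S=332.3810 intr=0.0000 cont=0.0000 V=0.0000[hold]  S*(5)=39.1275
k=4: j=0 S=29.9459 intr=34.6641 cont=33.3574 V=34.6641[EX]; j=1 S=51.1242 intr=13.4858 cont=16.4169 V=16.4169[hold]; j=2 S=87.2800 intr=0.0000 cont=3.6136 V=3.6136[hold]; j=3 S=149.0059 intr=0.0000 cont=0.0000 V=0.0000[hold]; j=4 S=254.3853 intr=0.0000 cont=0.0000 V=0.0000[hold]  S*(4)=29.9459
k=3: j=0 S=39.1275 intr=25.4825 cont=25.5304 V=25.5304[hold]; j=1 S=66.7991 intr=0.0000 cont=10.1680 V=10.1680[hold]; j=2 S=114.0405 intr=0.0000 cont=1.8705 V=1.8705[hold]; j=3 S=194.6918 intr=0.0000 cont=0.0000 V=0.0000[hold]  S*(3)=-
k=2: j=0 S=51.1242 intr=13.4858 cont=17.9145 V=17.9145[hold]; j=1 S=87.2800 intr=0.0000 cont=6.1278 V=6.1278[hold]; j=2 S=149.0059 intr=0.0000 cont=0.9683 V=0.9683[hold]  S*(2)=-
k=1: j=0 S=66.7991 intr=0.0000 cont=12.1052 V=12.1052[hold]; j=1 S=114.0405 intr=0.0000 cont=3.6195 V=3.6195[hold]  S*(1)=-
k=0: j=0 S=87.2800 intr=0.0000 cont=7.9388 V=7.9388[hold]  S*(0)=-

price = 7.9388
boundary = - - - - 29.9459 39.1275
tree:
7.9388
12.1052 3.6195
17.9145 6.1278 0.9683
25.5304 10.1680 1.8705 0.0000
34.6641 16.4169 3.6136 0.0000 0.0000
41.6911 25.4825 6.9808 0.0000 0.0000 0.0000
47.0692 34.6641 13.4858 0.0000 0.0000 0.0000 0.0000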